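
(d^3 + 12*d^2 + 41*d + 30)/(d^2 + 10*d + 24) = (d^2 + 6*d + 5)/(d + 4)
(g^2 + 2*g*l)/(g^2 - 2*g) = (g + 2*l)/(g - 2)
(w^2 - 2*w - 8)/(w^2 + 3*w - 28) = (w + 2)/(w + 7)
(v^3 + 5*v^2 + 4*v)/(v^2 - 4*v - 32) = v*(v + 1)/(v - 8)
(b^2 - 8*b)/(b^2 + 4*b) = (b - 8)/(b + 4)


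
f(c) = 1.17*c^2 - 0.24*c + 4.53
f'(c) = 2.34*c - 0.24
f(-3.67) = 21.17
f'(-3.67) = -8.83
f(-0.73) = 5.33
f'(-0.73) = -1.95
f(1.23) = 6.00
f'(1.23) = 2.64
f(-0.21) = 4.63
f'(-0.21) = -0.73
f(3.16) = 15.45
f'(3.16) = 7.15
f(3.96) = 21.93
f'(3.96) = 9.03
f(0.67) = 4.89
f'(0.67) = 1.33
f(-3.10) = 16.52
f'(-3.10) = -7.49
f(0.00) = 4.53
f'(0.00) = -0.24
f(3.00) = 14.34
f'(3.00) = 6.78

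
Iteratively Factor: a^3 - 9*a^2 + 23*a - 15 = (a - 1)*(a^2 - 8*a + 15) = (a - 3)*(a - 1)*(a - 5)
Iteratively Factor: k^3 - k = (k + 1)*(k^2 - k) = k*(k + 1)*(k - 1)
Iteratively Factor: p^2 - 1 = (p - 1)*(p + 1)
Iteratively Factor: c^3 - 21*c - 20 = (c - 5)*(c^2 + 5*c + 4) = (c - 5)*(c + 1)*(c + 4)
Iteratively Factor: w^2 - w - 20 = (w - 5)*(w + 4)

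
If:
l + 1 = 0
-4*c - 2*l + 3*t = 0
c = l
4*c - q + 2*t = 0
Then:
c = -1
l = -1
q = -8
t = -2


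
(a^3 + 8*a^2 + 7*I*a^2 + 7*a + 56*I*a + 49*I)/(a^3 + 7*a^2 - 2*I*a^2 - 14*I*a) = (a^2 + a*(1 + 7*I) + 7*I)/(a*(a - 2*I))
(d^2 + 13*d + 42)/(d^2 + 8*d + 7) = (d + 6)/(d + 1)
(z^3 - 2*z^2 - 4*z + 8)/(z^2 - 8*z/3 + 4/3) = 3*(z^2 - 4)/(3*z - 2)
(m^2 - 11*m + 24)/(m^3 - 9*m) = (m - 8)/(m*(m + 3))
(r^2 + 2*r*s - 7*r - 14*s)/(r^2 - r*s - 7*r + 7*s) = (r + 2*s)/(r - s)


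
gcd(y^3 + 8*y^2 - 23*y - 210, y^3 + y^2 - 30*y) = y^2 + y - 30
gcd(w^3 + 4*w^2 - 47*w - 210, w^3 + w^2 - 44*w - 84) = w^2 - w - 42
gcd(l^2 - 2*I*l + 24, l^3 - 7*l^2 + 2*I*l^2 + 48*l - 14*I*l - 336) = l - 6*I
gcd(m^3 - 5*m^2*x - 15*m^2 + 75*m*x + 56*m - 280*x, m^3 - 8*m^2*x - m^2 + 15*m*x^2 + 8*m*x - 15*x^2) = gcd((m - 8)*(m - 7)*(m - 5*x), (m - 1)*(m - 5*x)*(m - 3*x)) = -m + 5*x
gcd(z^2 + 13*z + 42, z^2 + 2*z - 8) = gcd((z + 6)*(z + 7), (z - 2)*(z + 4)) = 1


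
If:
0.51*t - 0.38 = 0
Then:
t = 0.75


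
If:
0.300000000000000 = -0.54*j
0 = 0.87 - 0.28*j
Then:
No Solution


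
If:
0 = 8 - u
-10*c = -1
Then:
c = 1/10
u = 8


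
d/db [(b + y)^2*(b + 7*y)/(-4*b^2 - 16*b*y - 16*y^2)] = (-b^3 - 6*b^2*y - 21*b*y^2 - 16*y^3)/(4*(b^3 + 6*b^2*y + 12*b*y^2 + 8*y^3))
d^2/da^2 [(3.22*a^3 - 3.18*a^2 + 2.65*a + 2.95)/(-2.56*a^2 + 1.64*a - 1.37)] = (2.8421709430404e-14*a^5 - 2.7669120000001*a^3 - 139.50792*a^2 + 93.814452*a + 4.85288400000001)/(16.777216*a^6 - 32.243712*a^5 + 47.591424*a^4 - 38.921792*a^3 + 25.468848*a^2 - 9.234348*a + 2.571353)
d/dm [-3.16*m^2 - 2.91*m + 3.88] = -6.32*m - 2.91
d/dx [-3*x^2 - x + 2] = -6*x - 1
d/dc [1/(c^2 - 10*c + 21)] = 2*(5 - c)/(c^2 - 10*c + 21)^2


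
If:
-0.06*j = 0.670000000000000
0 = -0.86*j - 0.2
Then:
No Solution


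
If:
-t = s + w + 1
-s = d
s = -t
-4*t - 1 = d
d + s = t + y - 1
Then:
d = -1/5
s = 1/5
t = -1/5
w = -1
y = 6/5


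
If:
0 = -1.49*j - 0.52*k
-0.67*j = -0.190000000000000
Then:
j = 0.28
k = -0.81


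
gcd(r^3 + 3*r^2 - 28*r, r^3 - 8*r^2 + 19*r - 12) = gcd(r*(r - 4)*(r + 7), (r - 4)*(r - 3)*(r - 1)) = r - 4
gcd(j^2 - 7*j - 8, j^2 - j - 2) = j + 1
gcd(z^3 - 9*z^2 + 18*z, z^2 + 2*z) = z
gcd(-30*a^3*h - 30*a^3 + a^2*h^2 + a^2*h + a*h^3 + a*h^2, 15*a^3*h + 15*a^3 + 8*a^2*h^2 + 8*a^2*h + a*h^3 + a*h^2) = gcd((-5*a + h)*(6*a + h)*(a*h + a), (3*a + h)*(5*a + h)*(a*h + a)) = a*h + a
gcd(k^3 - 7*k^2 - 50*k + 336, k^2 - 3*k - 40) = k - 8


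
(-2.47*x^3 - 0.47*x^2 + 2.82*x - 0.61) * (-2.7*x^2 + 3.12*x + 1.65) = 6.669*x^5 - 6.4374*x^4 - 13.1559*x^3 + 9.6699*x^2 + 2.7498*x - 1.0065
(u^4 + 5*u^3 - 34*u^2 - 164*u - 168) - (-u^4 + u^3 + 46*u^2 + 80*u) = 2*u^4 + 4*u^3 - 80*u^2 - 244*u - 168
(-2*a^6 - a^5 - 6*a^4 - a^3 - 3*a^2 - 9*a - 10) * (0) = 0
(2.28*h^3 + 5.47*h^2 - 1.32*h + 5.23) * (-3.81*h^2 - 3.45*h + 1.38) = -8.6868*h^5 - 28.7067*h^4 - 10.6959*h^3 - 7.8237*h^2 - 19.8651*h + 7.2174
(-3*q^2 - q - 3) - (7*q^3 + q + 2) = -7*q^3 - 3*q^2 - 2*q - 5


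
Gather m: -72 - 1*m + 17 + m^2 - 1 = m^2 - m - 56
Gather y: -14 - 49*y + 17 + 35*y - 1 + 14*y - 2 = 0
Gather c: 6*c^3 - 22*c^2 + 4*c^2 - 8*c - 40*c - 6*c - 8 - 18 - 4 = 6*c^3 - 18*c^2 - 54*c - 30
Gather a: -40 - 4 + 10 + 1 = -33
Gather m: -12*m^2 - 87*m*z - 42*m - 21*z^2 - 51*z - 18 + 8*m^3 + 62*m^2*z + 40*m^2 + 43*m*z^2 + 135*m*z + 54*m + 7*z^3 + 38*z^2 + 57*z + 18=8*m^3 + m^2*(62*z + 28) + m*(43*z^2 + 48*z + 12) + 7*z^3 + 17*z^2 + 6*z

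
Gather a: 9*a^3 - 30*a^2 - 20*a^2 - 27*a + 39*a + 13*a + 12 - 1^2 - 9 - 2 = 9*a^3 - 50*a^2 + 25*a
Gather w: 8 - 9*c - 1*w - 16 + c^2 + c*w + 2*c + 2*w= c^2 - 7*c + w*(c + 1) - 8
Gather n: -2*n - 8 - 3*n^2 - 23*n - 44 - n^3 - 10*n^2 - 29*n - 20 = -n^3 - 13*n^2 - 54*n - 72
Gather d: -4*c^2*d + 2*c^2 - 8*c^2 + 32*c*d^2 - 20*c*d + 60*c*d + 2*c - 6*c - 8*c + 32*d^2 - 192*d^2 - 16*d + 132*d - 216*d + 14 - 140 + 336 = -6*c^2 - 12*c + d^2*(32*c - 160) + d*(-4*c^2 + 40*c - 100) + 210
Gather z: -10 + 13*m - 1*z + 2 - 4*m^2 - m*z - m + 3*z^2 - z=-4*m^2 + 12*m + 3*z^2 + z*(-m - 2) - 8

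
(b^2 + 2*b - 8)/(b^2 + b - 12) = (b - 2)/(b - 3)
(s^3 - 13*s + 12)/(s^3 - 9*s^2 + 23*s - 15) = (s + 4)/(s - 5)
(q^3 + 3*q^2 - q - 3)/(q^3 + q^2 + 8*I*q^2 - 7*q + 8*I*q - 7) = (q^2 + 2*q - 3)/(q^2 + 8*I*q - 7)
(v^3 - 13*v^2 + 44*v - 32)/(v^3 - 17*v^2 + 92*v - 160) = (v - 1)/(v - 5)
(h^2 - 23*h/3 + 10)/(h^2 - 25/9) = 3*(h - 6)/(3*h + 5)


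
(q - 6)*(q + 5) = q^2 - q - 30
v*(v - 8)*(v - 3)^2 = v^4 - 14*v^3 + 57*v^2 - 72*v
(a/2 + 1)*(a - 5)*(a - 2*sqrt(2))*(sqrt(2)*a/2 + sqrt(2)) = sqrt(2)*a^4/4 - a^3 - sqrt(2)*a^3/4 - 4*sqrt(2)*a^2 + a^2 - 5*sqrt(2)*a + 16*a + 20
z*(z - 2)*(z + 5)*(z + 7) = z^4 + 10*z^3 + 11*z^2 - 70*z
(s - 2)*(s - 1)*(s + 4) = s^3 + s^2 - 10*s + 8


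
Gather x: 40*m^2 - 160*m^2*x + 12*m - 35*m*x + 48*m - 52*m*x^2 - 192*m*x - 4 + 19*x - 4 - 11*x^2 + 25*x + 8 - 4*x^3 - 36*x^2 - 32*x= 40*m^2 + 60*m - 4*x^3 + x^2*(-52*m - 47) + x*(-160*m^2 - 227*m + 12)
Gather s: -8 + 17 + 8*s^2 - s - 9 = 8*s^2 - s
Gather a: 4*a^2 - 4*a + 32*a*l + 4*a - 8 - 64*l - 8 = 4*a^2 + 32*a*l - 64*l - 16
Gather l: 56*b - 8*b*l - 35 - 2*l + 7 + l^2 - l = 56*b + l^2 + l*(-8*b - 3) - 28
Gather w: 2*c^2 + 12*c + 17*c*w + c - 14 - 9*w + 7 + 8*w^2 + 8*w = 2*c^2 + 13*c + 8*w^2 + w*(17*c - 1) - 7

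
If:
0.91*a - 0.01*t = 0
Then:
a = 0.010989010989011*t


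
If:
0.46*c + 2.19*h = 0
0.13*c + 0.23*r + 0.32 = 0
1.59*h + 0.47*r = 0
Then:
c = -1.09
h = 0.23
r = -0.77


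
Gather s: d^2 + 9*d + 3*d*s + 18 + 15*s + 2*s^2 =d^2 + 9*d + 2*s^2 + s*(3*d + 15) + 18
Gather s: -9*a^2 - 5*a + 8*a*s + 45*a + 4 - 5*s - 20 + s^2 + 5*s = -9*a^2 + 8*a*s + 40*a + s^2 - 16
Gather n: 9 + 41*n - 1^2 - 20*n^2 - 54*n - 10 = -20*n^2 - 13*n - 2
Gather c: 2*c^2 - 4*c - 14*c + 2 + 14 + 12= 2*c^2 - 18*c + 28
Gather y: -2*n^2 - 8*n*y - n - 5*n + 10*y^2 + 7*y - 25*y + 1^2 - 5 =-2*n^2 - 6*n + 10*y^2 + y*(-8*n - 18) - 4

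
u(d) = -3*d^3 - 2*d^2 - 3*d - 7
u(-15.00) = 9713.00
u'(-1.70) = -22.21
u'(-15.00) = -1968.00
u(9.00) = -2383.00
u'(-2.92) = -68.06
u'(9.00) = -768.00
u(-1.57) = 4.39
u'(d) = -9*d^2 - 4*d - 3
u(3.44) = -163.11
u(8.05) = -1725.74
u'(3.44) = -123.26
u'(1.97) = -45.81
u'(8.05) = -618.42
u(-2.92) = 59.40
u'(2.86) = -88.06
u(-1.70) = 7.06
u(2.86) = -102.12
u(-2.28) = 25.00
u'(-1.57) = -18.90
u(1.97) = -43.61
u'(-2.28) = -40.67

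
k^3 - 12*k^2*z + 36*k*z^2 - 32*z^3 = (k - 8*z)*(k - 2*z)^2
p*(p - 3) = p^2 - 3*p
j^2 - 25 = (j - 5)*(j + 5)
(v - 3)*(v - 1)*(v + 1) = v^3 - 3*v^2 - v + 3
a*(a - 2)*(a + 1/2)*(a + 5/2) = a^4 + a^3 - 19*a^2/4 - 5*a/2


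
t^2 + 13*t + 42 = (t + 6)*(t + 7)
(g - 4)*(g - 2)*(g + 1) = g^3 - 5*g^2 + 2*g + 8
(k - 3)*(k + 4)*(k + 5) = k^3 + 6*k^2 - 7*k - 60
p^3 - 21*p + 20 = (p - 4)*(p - 1)*(p + 5)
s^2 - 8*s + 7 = (s - 7)*(s - 1)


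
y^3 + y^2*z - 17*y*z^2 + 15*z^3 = (y - 3*z)*(y - z)*(y + 5*z)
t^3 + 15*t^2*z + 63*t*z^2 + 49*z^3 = (t + z)*(t + 7*z)^2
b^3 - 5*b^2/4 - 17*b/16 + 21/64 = (b - 7/4)*(b - 1/4)*(b + 3/4)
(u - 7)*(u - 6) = u^2 - 13*u + 42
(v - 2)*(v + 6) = v^2 + 4*v - 12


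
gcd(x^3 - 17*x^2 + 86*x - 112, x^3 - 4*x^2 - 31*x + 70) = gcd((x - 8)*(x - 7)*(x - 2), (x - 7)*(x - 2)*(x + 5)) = x^2 - 9*x + 14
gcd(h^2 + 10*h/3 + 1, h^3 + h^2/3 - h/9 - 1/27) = h + 1/3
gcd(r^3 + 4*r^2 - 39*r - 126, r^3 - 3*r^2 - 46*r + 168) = r^2 + r - 42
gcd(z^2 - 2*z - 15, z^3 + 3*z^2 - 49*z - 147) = z + 3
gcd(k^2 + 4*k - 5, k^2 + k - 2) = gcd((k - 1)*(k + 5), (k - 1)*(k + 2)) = k - 1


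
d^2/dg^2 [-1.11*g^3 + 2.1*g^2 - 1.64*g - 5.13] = 4.2 - 6.66*g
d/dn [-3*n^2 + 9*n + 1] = 9 - 6*n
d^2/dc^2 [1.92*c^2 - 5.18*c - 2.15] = 3.84000000000000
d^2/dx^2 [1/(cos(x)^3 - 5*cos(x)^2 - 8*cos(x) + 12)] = ((-29*cos(x) - 40*cos(2*x) + 9*cos(3*x))*(cos(x)^3 - 5*cos(x)^2 - 8*cos(x) + 12)/4 + 2*(-3*cos(x)^2 + 10*cos(x) + 8)^2*sin(x)^2)/(cos(x)^3 - 5*cos(x)^2 - 8*cos(x) + 12)^3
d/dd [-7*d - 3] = -7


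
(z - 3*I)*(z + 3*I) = z^2 + 9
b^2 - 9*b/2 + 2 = (b - 4)*(b - 1/2)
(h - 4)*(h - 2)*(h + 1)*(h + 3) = h^4 - 2*h^3 - 13*h^2 + 14*h + 24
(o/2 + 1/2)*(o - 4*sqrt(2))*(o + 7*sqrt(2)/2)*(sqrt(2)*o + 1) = sqrt(2)*o^4/2 + sqrt(2)*o^3/2 - 57*sqrt(2)*o^2/4 - 57*sqrt(2)*o/4 - 14*o - 14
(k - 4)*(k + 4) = k^2 - 16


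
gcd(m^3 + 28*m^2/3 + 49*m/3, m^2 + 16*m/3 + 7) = m + 7/3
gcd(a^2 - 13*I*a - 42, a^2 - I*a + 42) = a - 7*I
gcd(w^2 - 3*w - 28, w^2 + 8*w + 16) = w + 4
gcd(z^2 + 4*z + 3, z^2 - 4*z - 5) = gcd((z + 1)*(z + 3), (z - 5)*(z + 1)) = z + 1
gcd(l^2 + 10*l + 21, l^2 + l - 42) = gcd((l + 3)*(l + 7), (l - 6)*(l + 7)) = l + 7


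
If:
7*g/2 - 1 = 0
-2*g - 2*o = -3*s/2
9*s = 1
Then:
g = 2/7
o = -17/84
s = 1/9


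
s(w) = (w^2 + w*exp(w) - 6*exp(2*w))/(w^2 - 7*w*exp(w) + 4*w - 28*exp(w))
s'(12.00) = 8174.07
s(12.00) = 8718.99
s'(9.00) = 493.17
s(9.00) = 534.26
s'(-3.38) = 10.12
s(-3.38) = -5.04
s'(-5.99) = 1.00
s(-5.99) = 3.00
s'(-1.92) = 0.95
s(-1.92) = -0.53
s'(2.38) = 1.23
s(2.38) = 1.43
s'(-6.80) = 0.51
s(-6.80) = 2.43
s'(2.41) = 1.26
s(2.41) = 1.47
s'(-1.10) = 0.37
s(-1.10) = -0.02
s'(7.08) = 83.61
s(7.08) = 91.89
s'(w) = (w^2 + w*exp(w) - 6*exp(2*w))*(7*w*exp(w) - 2*w + 35*exp(w) - 4)/(w^2 - 7*w*exp(w) + 4*w - 28*exp(w))^2 + (w*exp(w) + 2*w - 12*exp(2*w) + exp(w))/(w^2 - 7*w*exp(w) + 4*w - 28*exp(w)) = ((w^2 + w*exp(w) - 6*exp(2*w))*(7*w*exp(w) - 2*w + 35*exp(w) - 4) + (w^2 - 7*w*exp(w) + 4*w - 28*exp(w))*(w*exp(w) + 2*w - 12*exp(2*w) + exp(w)))/(w^2 - 7*w*exp(w) + 4*w - 28*exp(w))^2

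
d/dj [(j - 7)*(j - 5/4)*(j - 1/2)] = 3*j^2 - 35*j/2 + 103/8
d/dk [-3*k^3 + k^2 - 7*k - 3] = -9*k^2 + 2*k - 7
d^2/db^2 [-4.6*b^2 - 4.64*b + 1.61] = -9.20000000000000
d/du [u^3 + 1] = 3*u^2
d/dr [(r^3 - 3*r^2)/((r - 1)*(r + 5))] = r*(r^3 + 8*r^2 - 27*r + 30)/(r^4 + 8*r^3 + 6*r^2 - 40*r + 25)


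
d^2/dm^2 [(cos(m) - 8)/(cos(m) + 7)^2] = (-639*cos(m)/4 + 30*cos(2*m) - cos(3*m)/4 - 46)/(cos(m) + 7)^4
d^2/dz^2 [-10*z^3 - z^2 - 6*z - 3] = -60*z - 2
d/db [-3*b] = -3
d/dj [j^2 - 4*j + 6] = 2*j - 4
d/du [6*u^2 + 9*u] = 12*u + 9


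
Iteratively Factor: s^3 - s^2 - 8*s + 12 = (s + 3)*(s^2 - 4*s + 4) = (s - 2)*(s + 3)*(s - 2)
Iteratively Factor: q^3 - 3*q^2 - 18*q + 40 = (q - 5)*(q^2 + 2*q - 8) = (q - 5)*(q + 4)*(q - 2)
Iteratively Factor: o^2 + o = (o)*(o + 1)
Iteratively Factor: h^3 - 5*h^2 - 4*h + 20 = (h - 2)*(h^2 - 3*h - 10) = (h - 5)*(h - 2)*(h + 2)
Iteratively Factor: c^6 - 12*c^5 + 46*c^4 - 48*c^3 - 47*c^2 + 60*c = (c + 1)*(c^5 - 13*c^4 + 59*c^3 - 107*c^2 + 60*c) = (c - 4)*(c + 1)*(c^4 - 9*c^3 + 23*c^2 - 15*c) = (c - 4)*(c - 3)*(c + 1)*(c^3 - 6*c^2 + 5*c) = c*(c - 4)*(c - 3)*(c + 1)*(c^2 - 6*c + 5) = c*(c - 5)*(c - 4)*(c - 3)*(c + 1)*(c - 1)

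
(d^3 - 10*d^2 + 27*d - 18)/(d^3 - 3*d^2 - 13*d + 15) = (d^2 - 9*d + 18)/(d^2 - 2*d - 15)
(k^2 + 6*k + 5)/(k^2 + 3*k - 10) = (k + 1)/(k - 2)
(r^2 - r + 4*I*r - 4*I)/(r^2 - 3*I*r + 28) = (r - 1)/(r - 7*I)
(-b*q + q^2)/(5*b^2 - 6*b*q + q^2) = q/(-5*b + q)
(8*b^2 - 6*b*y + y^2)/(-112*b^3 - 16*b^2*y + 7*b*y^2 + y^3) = (-2*b + y)/(28*b^2 + 11*b*y + y^2)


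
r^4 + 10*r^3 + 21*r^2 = r^2*(r + 3)*(r + 7)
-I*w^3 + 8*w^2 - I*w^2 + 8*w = w*(w + 8*I)*(-I*w - I)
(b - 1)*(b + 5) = b^2 + 4*b - 5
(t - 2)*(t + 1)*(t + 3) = t^3 + 2*t^2 - 5*t - 6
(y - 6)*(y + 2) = y^2 - 4*y - 12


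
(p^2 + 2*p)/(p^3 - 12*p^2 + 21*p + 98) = p/(p^2 - 14*p + 49)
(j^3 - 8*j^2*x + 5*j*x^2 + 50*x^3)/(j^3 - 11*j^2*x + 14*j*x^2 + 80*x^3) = (-j + 5*x)/(-j + 8*x)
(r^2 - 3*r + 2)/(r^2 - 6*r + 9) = (r^2 - 3*r + 2)/(r^2 - 6*r + 9)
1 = 1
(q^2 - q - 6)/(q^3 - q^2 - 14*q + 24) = (q + 2)/(q^2 + 2*q - 8)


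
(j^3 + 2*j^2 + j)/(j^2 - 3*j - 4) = j*(j + 1)/(j - 4)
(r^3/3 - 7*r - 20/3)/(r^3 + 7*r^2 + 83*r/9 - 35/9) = 3*(r^3 - 21*r - 20)/(9*r^3 + 63*r^2 + 83*r - 35)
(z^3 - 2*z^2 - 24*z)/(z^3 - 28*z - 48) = z/(z + 2)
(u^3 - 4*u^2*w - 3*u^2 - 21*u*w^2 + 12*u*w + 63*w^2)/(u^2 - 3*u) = u - 4*w - 21*w^2/u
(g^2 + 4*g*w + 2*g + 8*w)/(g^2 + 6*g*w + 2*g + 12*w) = (g + 4*w)/(g + 6*w)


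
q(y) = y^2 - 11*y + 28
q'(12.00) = 13.00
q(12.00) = 40.00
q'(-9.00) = -29.00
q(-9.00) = 208.00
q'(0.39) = -10.22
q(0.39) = 23.86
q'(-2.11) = -15.22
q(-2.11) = 55.66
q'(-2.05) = -15.10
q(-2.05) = 54.75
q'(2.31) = -6.38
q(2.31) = 7.93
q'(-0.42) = -11.84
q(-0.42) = 32.80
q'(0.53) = -9.94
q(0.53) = 22.45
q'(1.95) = -7.10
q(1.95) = 10.35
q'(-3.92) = -18.84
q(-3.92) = 86.49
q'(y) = 2*y - 11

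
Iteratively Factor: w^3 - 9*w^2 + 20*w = (w)*(w^2 - 9*w + 20) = w*(w - 4)*(w - 5)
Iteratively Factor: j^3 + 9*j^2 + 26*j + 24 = (j + 2)*(j^2 + 7*j + 12) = (j + 2)*(j + 4)*(j + 3)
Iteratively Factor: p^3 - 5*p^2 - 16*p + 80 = (p - 4)*(p^2 - p - 20) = (p - 5)*(p - 4)*(p + 4)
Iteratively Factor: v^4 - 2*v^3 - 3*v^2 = (v - 3)*(v^3 + v^2) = v*(v - 3)*(v^2 + v) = v*(v - 3)*(v + 1)*(v)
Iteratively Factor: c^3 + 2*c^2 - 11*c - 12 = (c + 1)*(c^2 + c - 12) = (c - 3)*(c + 1)*(c + 4)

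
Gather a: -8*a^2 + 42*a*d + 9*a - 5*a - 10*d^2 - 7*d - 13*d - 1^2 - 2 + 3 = -8*a^2 + a*(42*d + 4) - 10*d^2 - 20*d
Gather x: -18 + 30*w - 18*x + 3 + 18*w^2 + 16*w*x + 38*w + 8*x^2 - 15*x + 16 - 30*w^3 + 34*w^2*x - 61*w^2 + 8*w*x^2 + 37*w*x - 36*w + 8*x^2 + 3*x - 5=-30*w^3 - 43*w^2 + 32*w + x^2*(8*w + 16) + x*(34*w^2 + 53*w - 30) - 4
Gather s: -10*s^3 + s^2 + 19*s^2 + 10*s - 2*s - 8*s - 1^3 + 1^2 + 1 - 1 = -10*s^3 + 20*s^2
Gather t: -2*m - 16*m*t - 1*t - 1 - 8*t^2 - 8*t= -2*m - 8*t^2 + t*(-16*m - 9) - 1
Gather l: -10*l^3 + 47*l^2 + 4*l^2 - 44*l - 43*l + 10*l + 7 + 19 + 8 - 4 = -10*l^3 + 51*l^2 - 77*l + 30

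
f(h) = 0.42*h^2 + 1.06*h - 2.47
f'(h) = 0.84*h + 1.06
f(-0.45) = -2.86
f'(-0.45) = 0.68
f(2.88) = 4.07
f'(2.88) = 3.48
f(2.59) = 3.09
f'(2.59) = 3.24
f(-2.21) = -2.76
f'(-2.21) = -0.80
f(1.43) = -0.10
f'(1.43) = 2.26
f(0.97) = -1.05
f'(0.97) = 1.87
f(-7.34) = 12.38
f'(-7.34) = -5.11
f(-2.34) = -2.65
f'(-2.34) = -0.91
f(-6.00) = 6.29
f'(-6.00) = -3.98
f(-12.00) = 45.29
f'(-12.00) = -9.02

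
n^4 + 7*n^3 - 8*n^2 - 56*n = n*(n + 7)*(n - 2*sqrt(2))*(n + 2*sqrt(2))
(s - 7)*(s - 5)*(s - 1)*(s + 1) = s^4 - 12*s^3 + 34*s^2 + 12*s - 35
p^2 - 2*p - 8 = (p - 4)*(p + 2)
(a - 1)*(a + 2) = a^2 + a - 2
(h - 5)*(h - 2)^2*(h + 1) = h^4 - 8*h^3 + 15*h^2 + 4*h - 20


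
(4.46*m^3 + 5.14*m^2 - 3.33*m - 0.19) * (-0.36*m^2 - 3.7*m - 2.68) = -1.6056*m^5 - 18.3524*m^4 - 29.772*m^3 - 1.3858*m^2 + 9.6274*m + 0.5092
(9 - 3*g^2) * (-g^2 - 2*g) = 3*g^4 + 6*g^3 - 9*g^2 - 18*g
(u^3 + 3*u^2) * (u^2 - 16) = u^5 + 3*u^4 - 16*u^3 - 48*u^2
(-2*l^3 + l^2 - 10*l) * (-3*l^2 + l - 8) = 6*l^5 - 5*l^4 + 47*l^3 - 18*l^2 + 80*l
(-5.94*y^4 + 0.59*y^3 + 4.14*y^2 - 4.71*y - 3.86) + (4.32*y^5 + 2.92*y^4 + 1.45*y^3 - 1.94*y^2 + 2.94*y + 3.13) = 4.32*y^5 - 3.02*y^4 + 2.04*y^3 + 2.2*y^2 - 1.77*y - 0.73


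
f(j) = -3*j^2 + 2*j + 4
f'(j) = 2 - 6*j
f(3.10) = -18.63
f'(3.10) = -16.60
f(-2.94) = -27.81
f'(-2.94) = 19.64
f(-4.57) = -67.79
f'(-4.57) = 29.42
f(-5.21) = -87.85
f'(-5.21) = 33.26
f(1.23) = 1.92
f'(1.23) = -5.38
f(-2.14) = -14.02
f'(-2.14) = 14.84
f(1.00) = 3.00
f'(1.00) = -4.00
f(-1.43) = -4.99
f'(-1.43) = 10.58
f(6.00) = -92.00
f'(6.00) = -34.00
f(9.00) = -221.00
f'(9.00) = -52.00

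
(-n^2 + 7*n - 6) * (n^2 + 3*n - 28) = -n^4 + 4*n^3 + 43*n^2 - 214*n + 168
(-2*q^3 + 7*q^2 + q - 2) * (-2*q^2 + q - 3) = 4*q^5 - 16*q^4 + 11*q^3 - 16*q^2 - 5*q + 6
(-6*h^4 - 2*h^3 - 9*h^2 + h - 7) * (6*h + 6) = -36*h^5 - 48*h^4 - 66*h^3 - 48*h^2 - 36*h - 42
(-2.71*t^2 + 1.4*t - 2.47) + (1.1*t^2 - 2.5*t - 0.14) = -1.61*t^2 - 1.1*t - 2.61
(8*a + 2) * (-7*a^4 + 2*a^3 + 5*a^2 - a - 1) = -56*a^5 + 2*a^4 + 44*a^3 + 2*a^2 - 10*a - 2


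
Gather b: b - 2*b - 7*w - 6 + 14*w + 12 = -b + 7*w + 6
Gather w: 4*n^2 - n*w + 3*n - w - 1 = 4*n^2 + 3*n + w*(-n - 1) - 1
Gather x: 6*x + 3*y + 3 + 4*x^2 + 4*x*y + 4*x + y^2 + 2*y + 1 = 4*x^2 + x*(4*y + 10) + y^2 + 5*y + 4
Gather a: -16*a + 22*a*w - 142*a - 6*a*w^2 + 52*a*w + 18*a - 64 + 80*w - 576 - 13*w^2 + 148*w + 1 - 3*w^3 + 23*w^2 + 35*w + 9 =a*(-6*w^2 + 74*w - 140) - 3*w^3 + 10*w^2 + 263*w - 630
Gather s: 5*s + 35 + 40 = 5*s + 75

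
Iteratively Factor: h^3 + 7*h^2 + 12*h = (h + 3)*(h^2 + 4*h) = (h + 3)*(h + 4)*(h)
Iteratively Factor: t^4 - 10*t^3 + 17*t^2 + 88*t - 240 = (t - 4)*(t^3 - 6*t^2 - 7*t + 60) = (t - 4)^2*(t^2 - 2*t - 15) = (t - 4)^2*(t + 3)*(t - 5)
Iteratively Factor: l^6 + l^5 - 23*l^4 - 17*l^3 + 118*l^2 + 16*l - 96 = (l - 2)*(l^5 + 3*l^4 - 17*l^3 - 51*l^2 + 16*l + 48) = (l - 2)*(l + 4)*(l^4 - l^3 - 13*l^2 + l + 12) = (l - 2)*(l + 1)*(l + 4)*(l^3 - 2*l^2 - 11*l + 12) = (l - 2)*(l - 1)*(l + 1)*(l + 4)*(l^2 - l - 12) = (l - 4)*(l - 2)*(l - 1)*(l + 1)*(l + 4)*(l + 3)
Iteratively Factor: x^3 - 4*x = (x - 2)*(x^2 + 2*x) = x*(x - 2)*(x + 2)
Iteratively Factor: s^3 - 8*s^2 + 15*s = (s)*(s^2 - 8*s + 15) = s*(s - 3)*(s - 5)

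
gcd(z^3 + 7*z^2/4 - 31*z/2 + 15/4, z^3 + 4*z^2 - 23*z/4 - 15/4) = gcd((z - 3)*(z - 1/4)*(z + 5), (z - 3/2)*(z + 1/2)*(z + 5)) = z + 5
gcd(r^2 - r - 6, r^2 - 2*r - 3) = r - 3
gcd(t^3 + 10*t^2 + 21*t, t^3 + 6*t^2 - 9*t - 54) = t + 3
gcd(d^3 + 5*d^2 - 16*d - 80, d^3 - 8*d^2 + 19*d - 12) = d - 4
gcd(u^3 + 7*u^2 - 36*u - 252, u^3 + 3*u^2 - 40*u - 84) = u^2 + u - 42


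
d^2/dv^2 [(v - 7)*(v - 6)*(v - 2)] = 6*v - 30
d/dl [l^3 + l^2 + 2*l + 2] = 3*l^2 + 2*l + 2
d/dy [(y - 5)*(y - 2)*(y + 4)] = 3*y^2 - 6*y - 18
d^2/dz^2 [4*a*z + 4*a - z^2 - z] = -2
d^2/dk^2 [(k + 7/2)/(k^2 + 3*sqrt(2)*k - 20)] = ((2*k + 7)*(2*k + 3*sqrt(2))^2 - (6*k + 7 + 6*sqrt(2))*(k^2 + 3*sqrt(2)*k - 20))/(k^2 + 3*sqrt(2)*k - 20)^3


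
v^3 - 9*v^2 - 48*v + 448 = (v - 8)^2*(v + 7)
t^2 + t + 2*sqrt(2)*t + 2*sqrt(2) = (t + 1)*(t + 2*sqrt(2))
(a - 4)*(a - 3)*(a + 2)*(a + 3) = a^4 - 2*a^3 - 17*a^2 + 18*a + 72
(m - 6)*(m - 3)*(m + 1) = m^3 - 8*m^2 + 9*m + 18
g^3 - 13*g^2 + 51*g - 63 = (g - 7)*(g - 3)^2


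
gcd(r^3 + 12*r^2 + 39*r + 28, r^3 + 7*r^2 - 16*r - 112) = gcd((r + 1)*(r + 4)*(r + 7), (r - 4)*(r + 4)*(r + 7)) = r^2 + 11*r + 28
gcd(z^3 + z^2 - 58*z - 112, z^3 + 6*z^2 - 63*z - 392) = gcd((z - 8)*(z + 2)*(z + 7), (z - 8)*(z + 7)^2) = z^2 - z - 56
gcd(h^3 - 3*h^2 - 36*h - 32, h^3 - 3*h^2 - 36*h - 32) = h^3 - 3*h^2 - 36*h - 32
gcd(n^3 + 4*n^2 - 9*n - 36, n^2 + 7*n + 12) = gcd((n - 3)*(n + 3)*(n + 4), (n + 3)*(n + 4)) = n^2 + 7*n + 12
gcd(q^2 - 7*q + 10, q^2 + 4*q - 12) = q - 2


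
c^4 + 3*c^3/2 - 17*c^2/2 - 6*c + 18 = (c - 2)*(c - 3/2)*(c + 2)*(c + 3)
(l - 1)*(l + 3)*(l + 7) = l^3 + 9*l^2 + 11*l - 21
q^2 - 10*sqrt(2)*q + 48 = (q - 6*sqrt(2))*(q - 4*sqrt(2))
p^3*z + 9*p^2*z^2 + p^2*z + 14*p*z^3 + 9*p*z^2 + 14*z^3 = (p + 2*z)*(p + 7*z)*(p*z + z)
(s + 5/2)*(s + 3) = s^2 + 11*s/2 + 15/2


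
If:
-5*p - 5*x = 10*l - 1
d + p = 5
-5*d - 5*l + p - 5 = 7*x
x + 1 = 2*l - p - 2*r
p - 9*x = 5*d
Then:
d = 19/11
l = -613/495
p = 36/11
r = -1523/495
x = -59/99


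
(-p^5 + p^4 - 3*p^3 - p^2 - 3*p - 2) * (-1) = p^5 - p^4 + 3*p^3 + p^2 + 3*p + 2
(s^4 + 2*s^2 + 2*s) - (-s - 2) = s^4 + 2*s^2 + 3*s + 2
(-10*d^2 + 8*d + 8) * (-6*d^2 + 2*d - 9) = 60*d^4 - 68*d^3 + 58*d^2 - 56*d - 72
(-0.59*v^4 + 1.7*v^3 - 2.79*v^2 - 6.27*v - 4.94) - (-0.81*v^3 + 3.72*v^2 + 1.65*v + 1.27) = -0.59*v^4 + 2.51*v^3 - 6.51*v^2 - 7.92*v - 6.21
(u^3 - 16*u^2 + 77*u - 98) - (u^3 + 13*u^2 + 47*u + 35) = -29*u^2 + 30*u - 133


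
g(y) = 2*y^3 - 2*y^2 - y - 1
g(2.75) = 22.72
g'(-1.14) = 11.36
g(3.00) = 32.00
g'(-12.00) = 911.00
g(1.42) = -0.73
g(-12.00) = -3733.00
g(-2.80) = -57.78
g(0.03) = -1.03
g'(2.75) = 33.38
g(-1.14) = -5.42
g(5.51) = 267.34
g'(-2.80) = 57.24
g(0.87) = -2.07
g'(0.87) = 0.06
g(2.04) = 5.62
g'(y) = 6*y^2 - 4*y - 1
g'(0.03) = -1.11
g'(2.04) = 15.81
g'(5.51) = 159.12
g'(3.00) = 41.00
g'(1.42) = 5.42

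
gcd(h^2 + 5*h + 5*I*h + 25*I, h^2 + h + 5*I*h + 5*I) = h + 5*I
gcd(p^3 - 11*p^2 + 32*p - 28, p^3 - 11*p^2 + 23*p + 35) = p - 7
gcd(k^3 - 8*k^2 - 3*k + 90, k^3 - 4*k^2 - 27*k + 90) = k - 6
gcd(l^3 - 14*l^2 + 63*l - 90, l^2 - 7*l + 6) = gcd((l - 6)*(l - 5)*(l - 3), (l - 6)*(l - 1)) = l - 6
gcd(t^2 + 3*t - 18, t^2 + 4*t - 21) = t - 3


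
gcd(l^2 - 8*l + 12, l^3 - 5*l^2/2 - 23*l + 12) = l - 6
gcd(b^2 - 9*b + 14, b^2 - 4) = b - 2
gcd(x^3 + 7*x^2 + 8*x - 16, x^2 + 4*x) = x + 4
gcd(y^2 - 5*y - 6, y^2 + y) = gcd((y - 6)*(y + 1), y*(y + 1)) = y + 1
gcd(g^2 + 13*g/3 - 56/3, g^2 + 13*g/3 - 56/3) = g^2 + 13*g/3 - 56/3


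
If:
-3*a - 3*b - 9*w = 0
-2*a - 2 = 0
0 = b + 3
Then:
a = -1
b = -3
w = 4/3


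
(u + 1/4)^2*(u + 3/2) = u^3 + 2*u^2 + 13*u/16 + 3/32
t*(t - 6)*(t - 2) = t^3 - 8*t^2 + 12*t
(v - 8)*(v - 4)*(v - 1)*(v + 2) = v^4 - 11*v^3 + 18*v^2 + 56*v - 64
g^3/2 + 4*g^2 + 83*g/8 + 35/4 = (g/2 + 1)*(g + 5/2)*(g + 7/2)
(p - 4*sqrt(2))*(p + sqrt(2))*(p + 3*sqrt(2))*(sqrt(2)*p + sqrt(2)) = sqrt(2)*p^4 + sqrt(2)*p^3 - 26*sqrt(2)*p^2 - 48*p - 26*sqrt(2)*p - 48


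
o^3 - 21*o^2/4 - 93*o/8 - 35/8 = (o - 7)*(o + 1/2)*(o + 5/4)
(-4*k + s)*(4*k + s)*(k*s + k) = -16*k^3*s - 16*k^3 + k*s^3 + k*s^2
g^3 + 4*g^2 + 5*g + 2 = (g + 1)^2*(g + 2)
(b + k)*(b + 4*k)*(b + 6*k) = b^3 + 11*b^2*k + 34*b*k^2 + 24*k^3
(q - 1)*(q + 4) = q^2 + 3*q - 4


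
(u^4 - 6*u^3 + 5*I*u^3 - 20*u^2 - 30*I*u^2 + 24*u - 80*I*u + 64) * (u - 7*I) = u^5 - 6*u^4 - 2*I*u^4 + 15*u^3 + 12*I*u^3 - 186*u^2 + 60*I*u^2 - 496*u - 168*I*u - 448*I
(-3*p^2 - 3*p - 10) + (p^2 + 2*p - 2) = -2*p^2 - p - 12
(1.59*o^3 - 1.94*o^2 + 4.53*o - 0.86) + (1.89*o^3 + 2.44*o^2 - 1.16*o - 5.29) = 3.48*o^3 + 0.5*o^2 + 3.37*o - 6.15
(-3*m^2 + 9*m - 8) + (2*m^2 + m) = -m^2 + 10*m - 8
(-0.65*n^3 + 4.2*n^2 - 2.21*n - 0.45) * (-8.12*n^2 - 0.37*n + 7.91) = 5.278*n^5 - 33.8635*n^4 + 11.2497*n^3 + 37.6937*n^2 - 17.3146*n - 3.5595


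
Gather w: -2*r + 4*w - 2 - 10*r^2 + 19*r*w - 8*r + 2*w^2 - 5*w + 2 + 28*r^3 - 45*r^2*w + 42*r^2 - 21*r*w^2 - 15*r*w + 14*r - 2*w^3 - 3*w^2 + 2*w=28*r^3 + 32*r^2 + 4*r - 2*w^3 + w^2*(-21*r - 1) + w*(-45*r^2 + 4*r + 1)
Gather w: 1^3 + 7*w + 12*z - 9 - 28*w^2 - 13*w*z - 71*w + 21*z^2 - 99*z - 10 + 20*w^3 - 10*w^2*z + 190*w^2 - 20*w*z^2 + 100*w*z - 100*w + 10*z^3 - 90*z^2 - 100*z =20*w^3 + w^2*(162 - 10*z) + w*(-20*z^2 + 87*z - 164) + 10*z^3 - 69*z^2 - 187*z - 18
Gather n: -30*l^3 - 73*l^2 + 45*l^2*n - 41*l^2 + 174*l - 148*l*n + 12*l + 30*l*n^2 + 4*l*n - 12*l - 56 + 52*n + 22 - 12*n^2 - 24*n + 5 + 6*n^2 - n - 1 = -30*l^3 - 114*l^2 + 174*l + n^2*(30*l - 6) + n*(45*l^2 - 144*l + 27) - 30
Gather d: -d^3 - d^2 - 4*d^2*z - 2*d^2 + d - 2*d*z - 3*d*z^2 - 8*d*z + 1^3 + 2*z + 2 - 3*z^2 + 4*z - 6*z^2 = -d^3 + d^2*(-4*z - 3) + d*(-3*z^2 - 10*z + 1) - 9*z^2 + 6*z + 3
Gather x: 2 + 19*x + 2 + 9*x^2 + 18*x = 9*x^2 + 37*x + 4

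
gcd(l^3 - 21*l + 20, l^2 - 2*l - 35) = l + 5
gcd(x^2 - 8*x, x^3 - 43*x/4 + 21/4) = 1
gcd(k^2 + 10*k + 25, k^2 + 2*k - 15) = k + 5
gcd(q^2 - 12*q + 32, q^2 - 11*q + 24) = q - 8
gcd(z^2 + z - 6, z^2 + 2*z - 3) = z + 3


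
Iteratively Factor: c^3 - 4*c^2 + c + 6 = (c + 1)*(c^2 - 5*c + 6) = (c - 2)*(c + 1)*(c - 3)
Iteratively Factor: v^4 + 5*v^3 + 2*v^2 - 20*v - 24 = (v - 2)*(v^3 + 7*v^2 + 16*v + 12) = (v - 2)*(v + 3)*(v^2 + 4*v + 4) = (v - 2)*(v + 2)*(v + 3)*(v + 2)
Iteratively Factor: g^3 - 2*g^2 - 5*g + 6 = (g - 3)*(g^2 + g - 2) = (g - 3)*(g + 2)*(g - 1)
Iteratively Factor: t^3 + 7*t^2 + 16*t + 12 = (t + 2)*(t^2 + 5*t + 6) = (t + 2)*(t + 3)*(t + 2)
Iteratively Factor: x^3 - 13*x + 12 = (x - 3)*(x^2 + 3*x - 4) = (x - 3)*(x - 1)*(x + 4)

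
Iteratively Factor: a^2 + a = (a + 1)*(a)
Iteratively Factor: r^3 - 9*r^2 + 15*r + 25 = (r - 5)*(r^2 - 4*r - 5) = (r - 5)*(r + 1)*(r - 5)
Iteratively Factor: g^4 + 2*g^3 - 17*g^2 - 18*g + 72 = (g - 3)*(g^3 + 5*g^2 - 2*g - 24) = (g - 3)*(g + 4)*(g^2 + g - 6) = (g - 3)*(g - 2)*(g + 4)*(g + 3)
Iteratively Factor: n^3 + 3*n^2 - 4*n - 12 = (n + 3)*(n^2 - 4) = (n - 2)*(n + 3)*(n + 2)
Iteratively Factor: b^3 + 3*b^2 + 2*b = (b + 1)*(b^2 + 2*b) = b*(b + 1)*(b + 2)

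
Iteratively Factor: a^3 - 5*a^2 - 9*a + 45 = (a - 3)*(a^2 - 2*a - 15) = (a - 5)*(a - 3)*(a + 3)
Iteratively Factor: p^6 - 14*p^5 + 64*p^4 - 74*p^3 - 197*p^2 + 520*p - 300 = (p - 1)*(p^5 - 13*p^4 + 51*p^3 - 23*p^2 - 220*p + 300) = (p - 2)*(p - 1)*(p^4 - 11*p^3 + 29*p^2 + 35*p - 150) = (p - 5)*(p - 2)*(p - 1)*(p^3 - 6*p^2 - p + 30) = (p - 5)^2*(p - 2)*(p - 1)*(p^2 - p - 6) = (p - 5)^2*(p - 2)*(p - 1)*(p + 2)*(p - 3)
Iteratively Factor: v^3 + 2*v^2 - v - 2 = (v - 1)*(v^2 + 3*v + 2) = (v - 1)*(v + 1)*(v + 2)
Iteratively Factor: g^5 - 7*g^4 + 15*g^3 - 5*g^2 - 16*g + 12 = (g - 3)*(g^4 - 4*g^3 + 3*g^2 + 4*g - 4) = (g - 3)*(g - 1)*(g^3 - 3*g^2 + 4) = (g - 3)*(g - 2)*(g - 1)*(g^2 - g - 2) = (g - 3)*(g - 2)^2*(g - 1)*(g + 1)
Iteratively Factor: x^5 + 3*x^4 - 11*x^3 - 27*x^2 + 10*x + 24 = (x - 1)*(x^4 + 4*x^3 - 7*x^2 - 34*x - 24) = (x - 1)*(x + 1)*(x^3 + 3*x^2 - 10*x - 24) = (x - 1)*(x + 1)*(x + 4)*(x^2 - x - 6) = (x - 1)*(x + 1)*(x + 2)*(x + 4)*(x - 3)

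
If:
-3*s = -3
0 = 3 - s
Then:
No Solution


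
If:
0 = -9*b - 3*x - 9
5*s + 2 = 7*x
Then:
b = -x/3 - 1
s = 7*x/5 - 2/5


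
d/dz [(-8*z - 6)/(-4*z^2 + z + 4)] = 2*(16*z^2 - 4*z - (4*z + 3)*(8*z - 1) - 16)/(-4*z^2 + z + 4)^2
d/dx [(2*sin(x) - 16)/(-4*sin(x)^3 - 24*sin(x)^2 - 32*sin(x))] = (sin(x)^3 - 9*sin(x)^2 - 48*sin(x) - 32)*cos(x)/((sin(x) + 2)^2*(sin(x) + 4)^2*sin(x)^2)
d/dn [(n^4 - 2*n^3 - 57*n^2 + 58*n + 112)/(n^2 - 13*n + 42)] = (2*n^5 - 41*n^4 + 220*n^3 + 431*n^2 - 5012*n + 3892)/(n^4 - 26*n^3 + 253*n^2 - 1092*n + 1764)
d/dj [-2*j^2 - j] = -4*j - 1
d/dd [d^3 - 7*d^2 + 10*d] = 3*d^2 - 14*d + 10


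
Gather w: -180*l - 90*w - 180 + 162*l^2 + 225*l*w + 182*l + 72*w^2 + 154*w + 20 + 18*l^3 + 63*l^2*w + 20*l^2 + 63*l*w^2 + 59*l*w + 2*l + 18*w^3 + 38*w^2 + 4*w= 18*l^3 + 182*l^2 + 4*l + 18*w^3 + w^2*(63*l + 110) + w*(63*l^2 + 284*l + 68) - 160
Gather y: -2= -2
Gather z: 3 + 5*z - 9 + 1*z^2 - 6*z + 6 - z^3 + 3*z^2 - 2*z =-z^3 + 4*z^2 - 3*z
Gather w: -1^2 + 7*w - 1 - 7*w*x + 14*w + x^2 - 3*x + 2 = w*(21 - 7*x) + x^2 - 3*x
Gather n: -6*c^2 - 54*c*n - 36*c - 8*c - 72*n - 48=-6*c^2 - 44*c + n*(-54*c - 72) - 48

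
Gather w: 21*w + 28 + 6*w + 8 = 27*w + 36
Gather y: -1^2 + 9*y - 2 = 9*y - 3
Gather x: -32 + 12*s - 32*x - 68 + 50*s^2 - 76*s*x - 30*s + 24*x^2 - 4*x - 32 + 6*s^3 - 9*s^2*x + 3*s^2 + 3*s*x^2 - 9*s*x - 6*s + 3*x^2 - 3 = 6*s^3 + 53*s^2 - 24*s + x^2*(3*s + 27) + x*(-9*s^2 - 85*s - 36) - 135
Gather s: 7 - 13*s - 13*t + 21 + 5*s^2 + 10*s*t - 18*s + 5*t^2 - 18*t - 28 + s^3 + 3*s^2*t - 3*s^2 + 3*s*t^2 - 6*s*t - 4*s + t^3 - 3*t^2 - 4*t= s^3 + s^2*(3*t + 2) + s*(3*t^2 + 4*t - 35) + t^3 + 2*t^2 - 35*t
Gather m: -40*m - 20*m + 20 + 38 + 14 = 72 - 60*m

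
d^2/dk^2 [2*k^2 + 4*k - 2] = 4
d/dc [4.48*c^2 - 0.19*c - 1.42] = 8.96*c - 0.19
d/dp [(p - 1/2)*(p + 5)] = 2*p + 9/2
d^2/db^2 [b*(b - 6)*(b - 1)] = 6*b - 14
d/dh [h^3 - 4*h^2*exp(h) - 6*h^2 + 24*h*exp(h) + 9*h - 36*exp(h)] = -4*h^2*exp(h) + 3*h^2 + 16*h*exp(h) - 12*h - 12*exp(h) + 9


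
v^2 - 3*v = v*(v - 3)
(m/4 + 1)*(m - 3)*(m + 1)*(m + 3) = m^4/4 + 5*m^3/4 - 5*m^2/4 - 45*m/4 - 9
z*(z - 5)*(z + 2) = z^3 - 3*z^2 - 10*z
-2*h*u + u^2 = u*(-2*h + u)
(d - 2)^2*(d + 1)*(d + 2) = d^4 - d^3 - 6*d^2 + 4*d + 8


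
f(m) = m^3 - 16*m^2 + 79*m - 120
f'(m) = 3*m^2 - 32*m + 79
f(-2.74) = -477.15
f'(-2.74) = 189.20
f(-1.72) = -308.30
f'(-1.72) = 142.92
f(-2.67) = -464.03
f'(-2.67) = 185.83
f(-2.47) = -427.81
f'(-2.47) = 176.34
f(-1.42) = -267.31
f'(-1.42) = 130.49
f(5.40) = -2.50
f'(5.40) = -6.32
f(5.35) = -2.18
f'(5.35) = -6.33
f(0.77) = -68.20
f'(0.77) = 56.14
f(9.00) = 24.00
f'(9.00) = 34.00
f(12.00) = 252.00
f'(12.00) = 127.00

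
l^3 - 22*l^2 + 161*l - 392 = (l - 8)*(l - 7)^2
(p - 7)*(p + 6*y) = p^2 + 6*p*y - 7*p - 42*y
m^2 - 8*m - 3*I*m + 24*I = (m - 8)*(m - 3*I)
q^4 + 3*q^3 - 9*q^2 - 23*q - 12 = (q - 3)*(q + 1)^2*(q + 4)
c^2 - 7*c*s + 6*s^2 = (c - 6*s)*(c - s)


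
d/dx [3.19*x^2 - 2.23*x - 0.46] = 6.38*x - 2.23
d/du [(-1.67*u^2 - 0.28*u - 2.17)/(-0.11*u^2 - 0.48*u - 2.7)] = (0.7708*u^2 + 8.5406*u - 0.2856)/(0.0121*u^4 + 0.1056*u^3 + 0.8244*u^2 + 2.592*u + 7.29)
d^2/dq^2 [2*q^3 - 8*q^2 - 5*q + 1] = 12*q - 16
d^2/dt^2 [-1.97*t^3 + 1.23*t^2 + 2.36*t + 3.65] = 2.46 - 11.82*t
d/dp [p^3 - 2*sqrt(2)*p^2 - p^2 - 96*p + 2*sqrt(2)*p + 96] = 3*p^2 - 4*sqrt(2)*p - 2*p - 96 + 2*sqrt(2)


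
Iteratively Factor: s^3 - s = (s + 1)*(s^2 - s) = s*(s + 1)*(s - 1)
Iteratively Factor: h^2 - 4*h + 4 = (h - 2)*(h - 2)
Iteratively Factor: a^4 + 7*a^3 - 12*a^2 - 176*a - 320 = (a + 4)*(a^3 + 3*a^2 - 24*a - 80) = (a - 5)*(a + 4)*(a^2 + 8*a + 16) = (a - 5)*(a + 4)^2*(a + 4)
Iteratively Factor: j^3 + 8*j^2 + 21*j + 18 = (j + 3)*(j^2 + 5*j + 6) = (j + 3)^2*(j + 2)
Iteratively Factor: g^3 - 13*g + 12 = (g - 3)*(g^2 + 3*g - 4) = (g - 3)*(g + 4)*(g - 1)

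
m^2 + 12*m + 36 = (m + 6)^2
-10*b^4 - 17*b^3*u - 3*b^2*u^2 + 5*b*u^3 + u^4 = (-2*b + u)*(b + u)^2*(5*b + u)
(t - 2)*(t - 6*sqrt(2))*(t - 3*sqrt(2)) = t^3 - 9*sqrt(2)*t^2 - 2*t^2 + 18*sqrt(2)*t + 36*t - 72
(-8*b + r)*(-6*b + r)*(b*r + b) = 48*b^3*r + 48*b^3 - 14*b^2*r^2 - 14*b^2*r + b*r^3 + b*r^2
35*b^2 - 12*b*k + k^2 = (-7*b + k)*(-5*b + k)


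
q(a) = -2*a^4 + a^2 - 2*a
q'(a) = -8*a^3 + 2*a - 2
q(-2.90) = -127.25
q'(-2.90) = 187.31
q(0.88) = -2.18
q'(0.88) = -5.69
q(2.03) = -33.90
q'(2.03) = -64.86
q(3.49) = -291.51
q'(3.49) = -335.09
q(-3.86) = -421.38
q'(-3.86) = 450.38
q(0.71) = -1.42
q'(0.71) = -3.44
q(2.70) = -104.40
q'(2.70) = -154.06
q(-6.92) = -4524.49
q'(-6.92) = 2635.15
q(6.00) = -2568.00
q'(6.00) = -1718.00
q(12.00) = -41352.00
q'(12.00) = -13802.00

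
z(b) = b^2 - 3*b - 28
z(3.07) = -27.79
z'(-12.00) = -27.00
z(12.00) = 80.00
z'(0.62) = -1.76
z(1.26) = -30.19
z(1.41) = -30.24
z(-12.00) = 152.00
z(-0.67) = -25.54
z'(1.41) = -0.18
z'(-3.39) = -9.78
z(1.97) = -30.03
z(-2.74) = -12.27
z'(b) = 2*b - 3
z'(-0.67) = -4.34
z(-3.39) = -6.34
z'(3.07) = 3.14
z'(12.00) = 21.00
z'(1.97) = 0.94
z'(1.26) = -0.48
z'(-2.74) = -8.48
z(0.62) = -29.48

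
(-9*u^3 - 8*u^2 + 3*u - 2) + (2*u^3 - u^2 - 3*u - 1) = -7*u^3 - 9*u^2 - 3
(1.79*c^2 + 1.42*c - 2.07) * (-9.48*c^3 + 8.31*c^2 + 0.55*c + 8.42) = -16.9692*c^5 + 1.4133*c^4 + 32.4083*c^3 - 1.3489*c^2 + 10.8179*c - 17.4294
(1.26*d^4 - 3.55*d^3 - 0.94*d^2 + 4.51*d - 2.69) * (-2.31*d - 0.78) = -2.9106*d^5 + 7.2177*d^4 + 4.9404*d^3 - 9.6849*d^2 + 2.6961*d + 2.0982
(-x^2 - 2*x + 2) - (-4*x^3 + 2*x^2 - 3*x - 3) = 4*x^3 - 3*x^2 + x + 5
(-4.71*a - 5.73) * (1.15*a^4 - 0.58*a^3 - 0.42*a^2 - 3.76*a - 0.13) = -5.4165*a^5 - 3.8577*a^4 + 5.3016*a^3 + 20.1162*a^2 + 22.1571*a + 0.7449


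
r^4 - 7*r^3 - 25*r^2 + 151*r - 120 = (r - 8)*(r - 3)*(r - 1)*(r + 5)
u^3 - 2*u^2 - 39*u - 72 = (u - 8)*(u + 3)^2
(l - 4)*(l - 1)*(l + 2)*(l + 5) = l^4 + 2*l^3 - 21*l^2 - 22*l + 40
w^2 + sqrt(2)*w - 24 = (w - 3*sqrt(2))*(w + 4*sqrt(2))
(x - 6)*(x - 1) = x^2 - 7*x + 6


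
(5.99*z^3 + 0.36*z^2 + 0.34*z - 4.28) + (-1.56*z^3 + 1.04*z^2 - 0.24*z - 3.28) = 4.43*z^3 + 1.4*z^2 + 0.1*z - 7.56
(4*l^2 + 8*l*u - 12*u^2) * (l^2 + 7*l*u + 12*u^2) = 4*l^4 + 36*l^3*u + 92*l^2*u^2 + 12*l*u^3 - 144*u^4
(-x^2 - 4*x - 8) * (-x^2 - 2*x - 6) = x^4 + 6*x^3 + 22*x^2 + 40*x + 48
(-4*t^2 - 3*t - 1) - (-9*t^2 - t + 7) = 5*t^2 - 2*t - 8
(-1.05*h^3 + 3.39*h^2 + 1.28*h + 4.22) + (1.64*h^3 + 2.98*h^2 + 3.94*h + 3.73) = 0.59*h^3 + 6.37*h^2 + 5.22*h + 7.95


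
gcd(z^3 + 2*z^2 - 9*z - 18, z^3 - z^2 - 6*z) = z^2 - z - 6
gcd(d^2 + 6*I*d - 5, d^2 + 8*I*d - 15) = d + 5*I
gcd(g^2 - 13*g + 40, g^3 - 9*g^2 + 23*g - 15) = g - 5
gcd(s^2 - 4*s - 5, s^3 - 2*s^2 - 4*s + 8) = 1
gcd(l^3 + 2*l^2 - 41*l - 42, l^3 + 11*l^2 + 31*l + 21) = l^2 + 8*l + 7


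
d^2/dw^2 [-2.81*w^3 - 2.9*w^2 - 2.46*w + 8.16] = -16.86*w - 5.8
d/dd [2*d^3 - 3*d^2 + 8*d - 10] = 6*d^2 - 6*d + 8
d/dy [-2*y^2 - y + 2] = -4*y - 1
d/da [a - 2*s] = 1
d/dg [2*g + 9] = 2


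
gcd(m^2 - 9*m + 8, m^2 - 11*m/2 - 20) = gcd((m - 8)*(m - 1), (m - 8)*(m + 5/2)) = m - 8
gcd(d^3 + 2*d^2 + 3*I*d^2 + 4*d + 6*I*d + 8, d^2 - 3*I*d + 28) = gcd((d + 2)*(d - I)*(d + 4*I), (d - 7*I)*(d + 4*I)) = d + 4*I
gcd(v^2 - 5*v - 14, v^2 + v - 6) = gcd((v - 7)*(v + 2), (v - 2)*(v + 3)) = 1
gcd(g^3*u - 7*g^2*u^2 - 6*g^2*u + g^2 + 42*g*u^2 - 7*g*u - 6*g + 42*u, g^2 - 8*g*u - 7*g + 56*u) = 1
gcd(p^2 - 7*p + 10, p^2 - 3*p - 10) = p - 5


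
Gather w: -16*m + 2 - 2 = -16*m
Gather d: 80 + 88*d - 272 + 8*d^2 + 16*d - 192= 8*d^2 + 104*d - 384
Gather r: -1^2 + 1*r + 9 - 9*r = 8 - 8*r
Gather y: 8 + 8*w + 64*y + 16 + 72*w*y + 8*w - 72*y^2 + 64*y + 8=16*w - 72*y^2 + y*(72*w + 128) + 32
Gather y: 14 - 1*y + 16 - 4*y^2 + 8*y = -4*y^2 + 7*y + 30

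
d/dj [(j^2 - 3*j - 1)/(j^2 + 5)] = 3*(j^2 + 4*j - 5)/(j^4 + 10*j^2 + 25)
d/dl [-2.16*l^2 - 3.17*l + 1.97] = -4.32*l - 3.17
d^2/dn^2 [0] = 0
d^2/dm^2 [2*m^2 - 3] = 4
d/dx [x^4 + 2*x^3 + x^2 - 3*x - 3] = 4*x^3 + 6*x^2 + 2*x - 3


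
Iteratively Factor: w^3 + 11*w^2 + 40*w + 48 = (w + 4)*(w^2 + 7*w + 12) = (w + 3)*(w + 4)*(w + 4)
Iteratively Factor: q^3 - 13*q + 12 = (q + 4)*(q^2 - 4*q + 3) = (q - 3)*(q + 4)*(q - 1)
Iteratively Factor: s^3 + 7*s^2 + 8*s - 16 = (s - 1)*(s^2 + 8*s + 16) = (s - 1)*(s + 4)*(s + 4)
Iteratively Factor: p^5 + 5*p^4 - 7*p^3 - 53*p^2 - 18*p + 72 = (p - 3)*(p^4 + 8*p^3 + 17*p^2 - 2*p - 24) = (p - 3)*(p + 2)*(p^3 + 6*p^2 + 5*p - 12) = (p - 3)*(p + 2)*(p + 4)*(p^2 + 2*p - 3) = (p - 3)*(p + 2)*(p + 3)*(p + 4)*(p - 1)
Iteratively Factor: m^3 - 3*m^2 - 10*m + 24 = (m - 4)*(m^2 + m - 6) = (m - 4)*(m - 2)*(m + 3)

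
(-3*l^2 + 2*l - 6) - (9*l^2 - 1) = -12*l^2 + 2*l - 5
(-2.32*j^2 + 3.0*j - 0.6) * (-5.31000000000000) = 12.3192*j^2 - 15.93*j + 3.186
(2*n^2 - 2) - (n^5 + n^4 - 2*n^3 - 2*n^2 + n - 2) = -n^5 - n^4 + 2*n^3 + 4*n^2 - n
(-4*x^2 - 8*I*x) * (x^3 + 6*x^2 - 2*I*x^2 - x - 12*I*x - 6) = -4*x^5 - 24*x^4 - 12*x^3 - 72*x^2 + 8*I*x^2 + 48*I*x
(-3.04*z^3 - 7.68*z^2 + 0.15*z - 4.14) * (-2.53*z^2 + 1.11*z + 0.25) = 7.6912*z^5 + 16.056*z^4 - 9.6643*z^3 + 8.7207*z^2 - 4.5579*z - 1.035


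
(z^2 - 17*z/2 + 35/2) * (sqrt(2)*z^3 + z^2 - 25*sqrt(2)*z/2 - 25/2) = sqrt(2)*z^5 - 17*sqrt(2)*z^4/2 + z^4 - 17*z^3/2 + 5*sqrt(2)*z^3 + 5*z^2 + 425*sqrt(2)*z^2/4 - 875*sqrt(2)*z/4 + 425*z/4 - 875/4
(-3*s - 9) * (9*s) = -27*s^2 - 81*s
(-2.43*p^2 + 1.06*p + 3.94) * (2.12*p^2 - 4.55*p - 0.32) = -5.1516*p^4 + 13.3037*p^3 + 4.3074*p^2 - 18.2662*p - 1.2608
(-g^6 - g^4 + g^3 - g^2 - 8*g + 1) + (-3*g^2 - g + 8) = -g^6 - g^4 + g^3 - 4*g^2 - 9*g + 9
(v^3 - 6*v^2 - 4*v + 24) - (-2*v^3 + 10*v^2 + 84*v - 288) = 3*v^3 - 16*v^2 - 88*v + 312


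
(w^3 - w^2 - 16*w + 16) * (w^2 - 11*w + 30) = w^5 - 12*w^4 + 25*w^3 + 162*w^2 - 656*w + 480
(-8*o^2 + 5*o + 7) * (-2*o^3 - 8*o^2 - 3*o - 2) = 16*o^5 + 54*o^4 - 30*o^3 - 55*o^2 - 31*o - 14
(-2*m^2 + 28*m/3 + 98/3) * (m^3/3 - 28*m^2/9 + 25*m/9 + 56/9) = -2*m^5/3 + 28*m^4/3 - 640*m^3/27 - 2380*m^2/27 + 4018*m/27 + 5488/27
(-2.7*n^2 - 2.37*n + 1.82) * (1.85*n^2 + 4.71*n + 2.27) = -4.995*n^4 - 17.1015*n^3 - 13.9247*n^2 + 3.1923*n + 4.1314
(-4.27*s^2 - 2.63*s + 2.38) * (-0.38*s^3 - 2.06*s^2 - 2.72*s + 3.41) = 1.6226*s^5 + 9.7956*s^4 + 16.1278*s^3 - 12.3099*s^2 - 15.4419*s + 8.1158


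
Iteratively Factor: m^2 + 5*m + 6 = (m + 3)*(m + 2)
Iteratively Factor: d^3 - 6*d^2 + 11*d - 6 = (d - 3)*(d^2 - 3*d + 2) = (d - 3)*(d - 2)*(d - 1)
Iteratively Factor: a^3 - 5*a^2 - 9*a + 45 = (a + 3)*(a^2 - 8*a + 15) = (a - 5)*(a + 3)*(a - 3)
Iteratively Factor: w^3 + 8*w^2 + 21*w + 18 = (w + 3)*(w^2 + 5*w + 6) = (w + 2)*(w + 3)*(w + 3)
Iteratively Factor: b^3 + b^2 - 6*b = (b - 2)*(b^2 + 3*b) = (b - 2)*(b + 3)*(b)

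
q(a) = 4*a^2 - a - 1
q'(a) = 8*a - 1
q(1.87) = 11.12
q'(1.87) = 13.96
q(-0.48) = 0.40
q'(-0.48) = -4.84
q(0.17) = -1.05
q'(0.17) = 0.36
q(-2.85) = 34.34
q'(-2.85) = -23.80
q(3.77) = 52.08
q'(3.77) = 29.16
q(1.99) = 12.85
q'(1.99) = 14.92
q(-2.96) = 37.01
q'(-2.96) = -24.68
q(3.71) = 50.35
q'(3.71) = 28.68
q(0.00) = -1.00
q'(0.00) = -1.00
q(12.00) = 563.00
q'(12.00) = 95.00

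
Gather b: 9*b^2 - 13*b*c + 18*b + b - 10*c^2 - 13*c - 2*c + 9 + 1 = 9*b^2 + b*(19 - 13*c) - 10*c^2 - 15*c + 10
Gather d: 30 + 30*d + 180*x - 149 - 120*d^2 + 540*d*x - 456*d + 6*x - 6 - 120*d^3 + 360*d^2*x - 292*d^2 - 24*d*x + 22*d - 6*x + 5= -120*d^3 + d^2*(360*x - 412) + d*(516*x - 404) + 180*x - 120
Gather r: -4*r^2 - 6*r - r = -4*r^2 - 7*r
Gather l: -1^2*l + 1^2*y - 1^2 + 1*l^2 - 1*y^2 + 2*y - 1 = l^2 - l - y^2 + 3*y - 2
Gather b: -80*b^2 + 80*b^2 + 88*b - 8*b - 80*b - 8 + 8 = 0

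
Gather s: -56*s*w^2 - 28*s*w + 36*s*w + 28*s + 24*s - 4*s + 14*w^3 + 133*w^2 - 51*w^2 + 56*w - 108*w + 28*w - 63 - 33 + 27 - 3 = s*(-56*w^2 + 8*w + 48) + 14*w^3 + 82*w^2 - 24*w - 72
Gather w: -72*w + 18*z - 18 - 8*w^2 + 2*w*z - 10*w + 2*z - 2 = -8*w^2 + w*(2*z - 82) + 20*z - 20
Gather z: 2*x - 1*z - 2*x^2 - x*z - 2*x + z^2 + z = -2*x^2 - x*z + z^2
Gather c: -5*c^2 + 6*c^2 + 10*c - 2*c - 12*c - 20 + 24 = c^2 - 4*c + 4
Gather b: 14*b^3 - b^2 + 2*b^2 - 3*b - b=14*b^3 + b^2 - 4*b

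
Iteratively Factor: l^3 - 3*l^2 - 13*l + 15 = (l - 5)*(l^2 + 2*l - 3) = (l - 5)*(l + 3)*(l - 1)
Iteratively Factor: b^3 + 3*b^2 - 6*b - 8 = (b + 1)*(b^2 + 2*b - 8) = (b + 1)*(b + 4)*(b - 2)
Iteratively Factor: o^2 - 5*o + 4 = (o - 1)*(o - 4)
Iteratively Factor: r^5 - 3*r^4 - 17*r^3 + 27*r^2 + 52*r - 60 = (r + 3)*(r^4 - 6*r^3 + r^2 + 24*r - 20) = (r - 5)*(r + 3)*(r^3 - r^2 - 4*r + 4) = (r - 5)*(r - 1)*(r + 3)*(r^2 - 4) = (r - 5)*(r - 1)*(r + 2)*(r + 3)*(r - 2)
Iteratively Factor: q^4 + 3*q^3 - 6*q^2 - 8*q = (q + 4)*(q^3 - q^2 - 2*q) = q*(q + 4)*(q^2 - q - 2) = q*(q + 1)*(q + 4)*(q - 2)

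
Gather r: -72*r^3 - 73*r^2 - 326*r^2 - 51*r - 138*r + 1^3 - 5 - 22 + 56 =-72*r^3 - 399*r^2 - 189*r + 30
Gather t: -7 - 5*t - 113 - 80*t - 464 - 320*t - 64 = -405*t - 648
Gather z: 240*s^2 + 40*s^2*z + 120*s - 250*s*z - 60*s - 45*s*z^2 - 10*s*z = 240*s^2 - 45*s*z^2 + 60*s + z*(40*s^2 - 260*s)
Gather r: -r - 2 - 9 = -r - 11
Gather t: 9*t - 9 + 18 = 9*t + 9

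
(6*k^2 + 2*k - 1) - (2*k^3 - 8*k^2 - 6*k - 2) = -2*k^3 + 14*k^2 + 8*k + 1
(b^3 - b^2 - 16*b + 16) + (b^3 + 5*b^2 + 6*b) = 2*b^3 + 4*b^2 - 10*b + 16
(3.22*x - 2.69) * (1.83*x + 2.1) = 5.8926*x^2 + 1.8393*x - 5.649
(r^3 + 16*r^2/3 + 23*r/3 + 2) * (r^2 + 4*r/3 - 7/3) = r^5 + 20*r^4/3 + 112*r^3/9 - 2*r^2/9 - 137*r/9 - 14/3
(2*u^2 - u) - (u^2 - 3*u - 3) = u^2 + 2*u + 3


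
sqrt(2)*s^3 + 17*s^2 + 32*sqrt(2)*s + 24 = (s + 2*sqrt(2))*(s + 6*sqrt(2))*(sqrt(2)*s + 1)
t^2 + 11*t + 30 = (t + 5)*(t + 6)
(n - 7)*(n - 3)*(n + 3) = n^3 - 7*n^2 - 9*n + 63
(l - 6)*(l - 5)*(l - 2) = l^3 - 13*l^2 + 52*l - 60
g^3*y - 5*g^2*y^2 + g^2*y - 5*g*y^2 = g*(g - 5*y)*(g*y + y)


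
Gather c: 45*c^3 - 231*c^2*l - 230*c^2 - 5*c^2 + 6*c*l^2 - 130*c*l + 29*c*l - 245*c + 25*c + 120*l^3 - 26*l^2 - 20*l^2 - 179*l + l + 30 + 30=45*c^3 + c^2*(-231*l - 235) + c*(6*l^2 - 101*l - 220) + 120*l^3 - 46*l^2 - 178*l + 60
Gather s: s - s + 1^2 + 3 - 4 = 0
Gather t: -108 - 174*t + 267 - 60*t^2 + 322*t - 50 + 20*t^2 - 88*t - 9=-40*t^2 + 60*t + 100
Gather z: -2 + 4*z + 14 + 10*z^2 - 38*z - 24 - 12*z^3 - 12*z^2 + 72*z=-12*z^3 - 2*z^2 + 38*z - 12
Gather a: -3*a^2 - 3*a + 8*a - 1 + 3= -3*a^2 + 5*a + 2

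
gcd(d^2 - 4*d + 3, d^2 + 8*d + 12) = 1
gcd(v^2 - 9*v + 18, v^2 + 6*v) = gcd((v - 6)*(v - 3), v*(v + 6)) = 1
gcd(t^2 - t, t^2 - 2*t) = t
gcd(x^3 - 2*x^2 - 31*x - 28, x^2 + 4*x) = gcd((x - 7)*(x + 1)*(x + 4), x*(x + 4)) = x + 4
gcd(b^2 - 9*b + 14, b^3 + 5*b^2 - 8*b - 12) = b - 2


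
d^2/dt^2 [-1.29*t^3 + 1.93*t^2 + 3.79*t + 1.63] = 3.86 - 7.74*t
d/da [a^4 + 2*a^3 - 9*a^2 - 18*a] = 4*a^3 + 6*a^2 - 18*a - 18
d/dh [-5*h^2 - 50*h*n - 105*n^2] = -10*h - 50*n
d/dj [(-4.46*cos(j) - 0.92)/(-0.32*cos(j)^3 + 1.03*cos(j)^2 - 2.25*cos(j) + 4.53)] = (2.8544*cos(j)^3 - 3.7106*cos(j)^2 - 1.8952*cos(j) + 22.2738)*sin(j)/(0.1024*cos(j)^6 - 0.6592*cos(j)^5 + 2.5009*cos(j)^4 - 7.5342*cos(j)^3 + 14.3943*cos(j)^2 - 20.385*cos(j) + 20.5209)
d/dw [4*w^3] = 12*w^2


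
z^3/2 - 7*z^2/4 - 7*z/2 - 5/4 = (z/2 + 1/4)*(z - 5)*(z + 1)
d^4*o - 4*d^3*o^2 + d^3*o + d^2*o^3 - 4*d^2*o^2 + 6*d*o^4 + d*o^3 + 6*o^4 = (d - 3*o)*(d - 2*o)*(d + o)*(d*o + o)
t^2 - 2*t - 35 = (t - 7)*(t + 5)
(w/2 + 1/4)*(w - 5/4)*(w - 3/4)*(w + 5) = w^4/2 + 7*w^3/4 - 121*w^2/32 + 5*w/64 + 75/64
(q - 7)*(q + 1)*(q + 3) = q^3 - 3*q^2 - 25*q - 21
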